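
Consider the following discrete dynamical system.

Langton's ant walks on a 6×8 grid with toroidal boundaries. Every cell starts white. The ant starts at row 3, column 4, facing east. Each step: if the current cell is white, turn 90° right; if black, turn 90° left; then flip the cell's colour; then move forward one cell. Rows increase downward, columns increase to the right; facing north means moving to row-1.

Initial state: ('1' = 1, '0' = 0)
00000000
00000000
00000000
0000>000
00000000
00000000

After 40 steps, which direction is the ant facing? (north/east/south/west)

east

[0] 00000000
00000000
00000000
0000>000
00000000
00000000
[1] 00000000
00000000
00000000
00001000
0000v000
00000000
[2] 00000000
00000000
00000000
00001000
000<1000
00000000
[3] 00000000
00000000
00000000
000^1000
00011000
00000000
[4] 00000000
00000000
00000000
0001>000
00011000
00000000
[5] 00000000
00000000
0000^000
00010000
00011000
00000000
[6] 00000000
00000000
00001>00
00010000
00011000
00000000
[7] 00000000
00000000
00001100
00010v00
00011000
00000000
[8] 00000000
00000000
00001100
0001<100
00011000
00000000
[9] 00000000
00000000
0000^100
00011100
00011000
00000000
[10] 00000000
00000000
000<0100
00011100
00011000
00000000
[11] 00000000
000^0000
00010100
00011100
00011000
00000000
[12] 00000000
0001>000
00010100
00011100
00011000
00000000
[13] 00000000
00011000
0001v100
00011100
00011000
00000000
[14] 00000000
00011000
000<1100
00011100
00011000
00000000
[15] 00000000
00011000
00001100
000v1100
00011000
00000000
[16] 00000000
00011000
00001100
0000>100
00011000
00000000
[17] 00000000
00011000
0000^100
00000100
00011000
00000000
[18] 00000000
00011000
000<0100
00000100
00011000
00000000
[19] 00000000
000^1000
00010100
00000100
00011000
00000000
[20] 00000000
00<01000
00010100
00000100
00011000
00000000
[21] 00^00000
00101000
00010100
00000100
00011000
00000000
[22] 001>0000
00101000
00010100
00000100
00011000
00000000
[23] 00110000
001v1000
00010100
00000100
00011000
00000000
[24] 00110000
00<11000
00010100
00000100
00011000
00000000
[25] 00110000
00011000
00v10100
00000100
00011000
00000000
[26] 00110000
00011000
0<110100
00000100
00011000
00000000
[27] 00110000
0^011000
01110100
00000100
00011000
00000000
[28] 00110000
01>11000
01110100
00000100
00011000
00000000
[29] 00110000
01111000
01v10100
00000100
00011000
00000000
[30] 00110000
01111000
010>0100
00000100
00011000
00000000
[31] 00110000
011^1000
01000100
00000100
00011000
00000000
[32] 00110000
01<01000
01000100
00000100
00011000
00000000
[33] 00110000
01001000
01v00100
00000100
00011000
00000000
[34] 00110000
01001000
0<100100
00000100
00011000
00000000
[35] 00110000
01001000
00100100
0v000100
00011000
00000000
[36] 00110000
01001000
00100100
<1000100
00011000
00000000
[37] 00110000
01001000
^0100100
11000100
00011000
00000000
[38] 00110000
01001000
1>100100
11000100
00011000
00000000
[39] 00110000
01001000
11100100
1v000100
00011000
00000000
[40] 00110000
01001000
11100100
10>00100
00011000
00000000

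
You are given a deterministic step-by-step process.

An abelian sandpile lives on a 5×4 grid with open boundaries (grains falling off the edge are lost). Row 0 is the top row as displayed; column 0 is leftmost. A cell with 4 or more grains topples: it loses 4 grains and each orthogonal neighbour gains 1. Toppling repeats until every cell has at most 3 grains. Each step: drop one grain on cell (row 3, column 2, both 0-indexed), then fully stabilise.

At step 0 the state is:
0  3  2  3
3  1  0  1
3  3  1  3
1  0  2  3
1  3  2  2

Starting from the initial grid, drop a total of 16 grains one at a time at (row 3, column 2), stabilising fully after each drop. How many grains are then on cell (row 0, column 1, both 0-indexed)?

k=0  0  3  2  3
3  1  0  1
3  3  1  3
1  0  2  3
1  3  2  2
k=1  0  3  2  3
3  1  0  1
3  3  1  3
1  0  3  3
1  3  2  2
k=2  0  3  2  3
3  1  0  2
3  3  3  0
1  1  1  1
1  3  3  3
k=3  0  3  2  3
3  1  0  2
3  3  3  0
1  1  2  1
1  3  3  3
k=4  0  3  2  3
3  1  0  2
3  3  3  0
1  1  3  1
1  3  3  3
k=5  1  3  2  3
0  3  1  2
1  2  1  1
3  0  3  3
2  1  2  0
k=6  1  3  2  3
0  3  1  2
1  2  2  2
3  1  1  0
2  1  3  1
k=7  1  3  2  3
0  3  1  2
1  2  2  2
3  1  2  0
2  1  3  1
k=8  1  3  2  3
0  3  1  2
1  2  2  2
3  1  3  0
2  1  3  1
k=9  1  3  2  3
0  3  1  2
1  2  3  2
3  2  1  1
2  2  0  2
k=10  1  3  2  3
0  3  1  2
1  2  3  2
3  2  2  1
2  2  0  2
k=11  1  3  2  3
0  3  1  2
1  2  3  2
3  2  3  1
2  2  0  2
k=12  1  3  2  3
0  3  2  2
1  3  0  3
3  3  1  2
2  2  1  2
k=13  1  3  2  3
0  3  2  2
1  3  0  3
3  3  2  2
2  2  1  2
k=14  1  3  2  3
0  3  2  2
1  3  0  3
3  3  3  2
2  2  1  2
k=15  2  0  3  3
1  1  3  2
3  1  2  3
0  2  1  3
3  3  2  2
k=16  2  0  3  3
1  1  3  2
3  1  2  3
0  2  2  3
3  3  2  2

0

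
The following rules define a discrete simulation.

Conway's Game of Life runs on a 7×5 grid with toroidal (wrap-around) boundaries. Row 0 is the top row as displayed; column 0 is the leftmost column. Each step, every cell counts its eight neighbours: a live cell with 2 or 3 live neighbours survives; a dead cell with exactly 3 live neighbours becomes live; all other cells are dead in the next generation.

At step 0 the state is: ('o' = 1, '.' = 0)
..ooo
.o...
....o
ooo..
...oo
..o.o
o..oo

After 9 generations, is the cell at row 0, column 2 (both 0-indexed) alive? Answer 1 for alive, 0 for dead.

gen 0: ..ooo
.o...
....o
ooo..
...oo
..o.o
o..oo
gen 1: .oo..
o.o.o
..o..
ooo..
....o
..o..
oo...
gen 2: ..ooo
o.o..
..o.o
oooo.
o.oo.
oo...
o....
gen 3: o.ooo
o.o..
....o
o....
...o.
o.o..
o.oo.
gen 4: o....
o.o..
oo..o
....o
.o..o
..o..
o....
gen 5: o...o
.....
.o.oo
.o.oo
o..o.
oo...
.o...
gen 6: o....
...o.
...oo
.o...
...o.
ooo.o
.o..o
gen 7: o...o
...o.
..ooo
..ooo
...oo
.oo.o
..ooo
gen 8: o.o..
o.o..
.....
o....
.o...
.o...
..o..
gen 9: ..oo.
.....
.o...
.....
oo...
.oo..
..o..

1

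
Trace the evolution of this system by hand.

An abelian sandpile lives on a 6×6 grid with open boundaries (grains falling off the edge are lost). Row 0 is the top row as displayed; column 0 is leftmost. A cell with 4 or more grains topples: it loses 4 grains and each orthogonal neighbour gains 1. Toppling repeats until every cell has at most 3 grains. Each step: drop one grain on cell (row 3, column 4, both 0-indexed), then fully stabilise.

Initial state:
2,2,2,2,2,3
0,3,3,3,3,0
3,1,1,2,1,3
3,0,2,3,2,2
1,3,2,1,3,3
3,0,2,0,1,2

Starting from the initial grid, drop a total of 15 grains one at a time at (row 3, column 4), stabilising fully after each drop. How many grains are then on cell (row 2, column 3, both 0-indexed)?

t=0: 2,2,2,2,2,3
0,3,3,3,3,0
3,1,1,2,1,3
3,0,2,3,2,2
1,3,2,1,3,3
3,0,2,0,1,2
t=1: 2,2,2,2,2,3
0,3,3,3,3,0
3,1,1,2,1,3
3,0,2,3,3,2
1,3,2,1,3,3
3,0,2,0,1,2
t=2: 2,2,2,2,2,3
0,3,3,3,3,1
3,1,1,3,3,0
3,0,3,0,3,1
1,3,2,3,1,1
3,0,2,0,2,3
t=3: 2,3,3,3,3,3
1,0,1,2,1,2
3,2,3,1,2,1
3,0,3,2,1,2
1,3,2,3,2,1
3,0,2,0,2,3
t=4: 2,3,3,3,3,3
1,0,1,2,1,2
3,2,3,1,2,1
3,0,3,2,2,2
1,3,2,3,2,1
3,0,2,0,2,3
t=5: 2,3,3,3,3,3
1,0,1,2,1,2
3,2,3,1,2,1
3,0,3,2,3,2
1,3,2,3,2,1
3,0,2,0,2,3
t=6: 2,3,3,3,3,3
1,0,1,2,1,2
3,2,3,1,3,1
3,0,3,3,0,3
1,3,2,3,3,1
3,0,2,0,2,3
t=7: 2,3,3,3,3,3
1,0,1,2,1,2
3,2,3,1,3,1
3,0,3,3,1,3
1,3,2,3,3,1
3,0,2,0,2,3
t=8: 2,3,3,3,3,3
1,0,1,2,1,2
3,2,3,1,3,1
3,0,3,3,2,3
1,3,2,3,3,1
3,0,2,0,2,3
t=9: 2,3,3,3,3,3
1,0,1,2,1,2
3,2,3,1,3,1
3,0,3,3,3,3
1,3,2,3,3,1
3,0,2,0,2,3
t=10: 2,3,3,3,3,3
1,0,2,3,2,2
3,3,1,1,2,3
3,2,3,0,1,1
2,0,1,3,2,3
3,1,3,1,3,3
t=11: 2,3,3,3,3,3
1,0,2,3,2,2
3,3,1,1,2,3
3,2,3,0,2,1
2,0,1,3,2,3
3,1,3,1,3,3
t=12: 2,3,3,3,3,3
1,0,2,3,2,2
3,3,1,1,2,3
3,2,3,0,3,1
2,0,1,3,2,3
3,1,3,1,3,3
t=13: 2,3,3,3,3,3
1,0,2,3,2,2
3,3,1,1,3,3
3,2,3,1,0,2
2,0,1,3,3,3
3,1,3,1,3,3
t=14: 2,3,3,3,3,3
1,0,2,3,2,2
3,3,1,1,3,3
3,2,3,1,1,2
2,0,1,3,3,3
3,1,3,1,3,3
t=15: 2,3,3,3,3,3
1,0,2,3,2,2
3,3,1,1,3,3
3,2,3,1,2,2
2,0,1,3,3,3
3,1,3,1,3,3

1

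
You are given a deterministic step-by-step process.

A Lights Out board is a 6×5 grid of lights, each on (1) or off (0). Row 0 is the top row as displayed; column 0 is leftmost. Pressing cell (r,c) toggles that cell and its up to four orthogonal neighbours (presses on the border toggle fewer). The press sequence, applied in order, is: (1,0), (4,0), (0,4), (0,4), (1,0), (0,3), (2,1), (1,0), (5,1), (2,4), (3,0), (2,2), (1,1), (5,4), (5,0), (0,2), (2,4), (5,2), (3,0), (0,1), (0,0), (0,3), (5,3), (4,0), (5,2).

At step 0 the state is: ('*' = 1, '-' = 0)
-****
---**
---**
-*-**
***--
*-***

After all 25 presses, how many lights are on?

20

t=0: -****
---**
---**
-*-**
***--
*-***
t=1: *****
**-**
*--**
-*-**
***--
*-***
t=2: *****
**-**
*--**
**-**
--*--
--***
t=3: ***--
**-*-
*--**
**-**
--*--
--***
t=4: *****
**-**
*--**
**-**
--*--
--***
t=5: -****
---**
---**
**-**
--*--
--***
t=6: -*---
----*
---**
**-**
--*--
--***
t=7: -*---
-*--*
*****
*--**
--*--
--***
t=8: **---
*---*
-****
*--**
--*--
--***
t=9: **---
*---*
-****
*--**
-**--
**-**
t=10: **---
*----
-**--
*--*-
-**--
**-**
t=11: **---
*----
***--
-*-*-
***--
**-**
t=12: **---
*-*--
*--*-
-***-
***--
**-**
t=13: *----
-*---
**-*-
-***-
***--
**-**
t=14: *----
-*---
**-*-
-***-
***-*
**---
t=15: *----
-*---
**-*-
-***-
-**-*
-----
t=16: ****-
-**--
**-*-
-***-
-**-*
-----
t=17: ****-
-**-*
**--*
-****
-**-*
-----
t=18: ****-
-**-*
**--*
-****
-*--*
-***-
t=19: ****-
-**-*
-*--*
*-***
**--*
-***-
t=20: ---*-
--*-*
-*--*
*-***
**--*
-***-
t=21: **-*-
*-*-*
-*--*
*-***
**--*
-***-
t=22: ***-*
*-***
-*--*
*-***
**--*
-***-
t=23: ***-*
*-***
-*--*
*-***
**-**
-*--*
t=24: ***-*
*-***
-*--*
--***
---**
**--*
t=25: ***-*
*-***
-*--*
--***
--***
*-***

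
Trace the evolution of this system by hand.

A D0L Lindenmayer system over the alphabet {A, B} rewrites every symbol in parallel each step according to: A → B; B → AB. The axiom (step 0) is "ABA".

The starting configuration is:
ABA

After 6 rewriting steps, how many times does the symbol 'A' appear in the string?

18

t=0: ABA
t=1: BABB
t=2: ABBABAB
t=3: BABABBABBAB
t=4: ABBABBABABBABABBAB
t=5: BABABBABABBABBABABBABBABABBAB
t=6: ABBABBABABBABBABABBABABBABBABABBABABBABBABABBAB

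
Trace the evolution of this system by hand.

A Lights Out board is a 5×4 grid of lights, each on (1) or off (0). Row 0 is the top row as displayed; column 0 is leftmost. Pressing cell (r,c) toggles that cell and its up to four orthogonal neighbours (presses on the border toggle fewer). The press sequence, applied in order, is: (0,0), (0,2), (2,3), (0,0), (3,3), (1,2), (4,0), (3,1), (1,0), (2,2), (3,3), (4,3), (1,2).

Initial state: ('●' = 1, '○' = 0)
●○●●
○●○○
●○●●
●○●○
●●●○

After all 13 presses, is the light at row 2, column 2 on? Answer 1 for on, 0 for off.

t=0: ●○●●
○●○○
●○●●
●○●○
●●●○
t=1: ○●●●
●●○○
●○●●
●○●○
●●●○
t=2: ○○○○
●●●○
●○●●
●○●○
●●●○
t=3: ○○○○
●●●●
●○○○
●○●●
●●●○
t=4: ●●○○
○●●●
●○○○
●○●●
●●●○
t=5: ●●○○
○●●●
●○○●
●○○○
●●●●
t=6: ●●●○
○○○○
●○●●
●○○○
●●●●
t=7: ●●●○
○○○○
●○●●
○○○○
○○●●
t=8: ●●●○
○○○○
●●●●
●●●○
○●●●
t=9: ○●●○
●●○○
○●●●
●●●○
○●●●
t=10: ○●●○
●●●○
○○○○
●●○○
○●●●
t=11: ○●●○
●●●○
○○○●
●●●●
○●●○
t=12: ○●●○
●●●○
○○○●
●●●○
○●○●
t=13: ○●○○
●○○●
○○●●
●●●○
○●○●

1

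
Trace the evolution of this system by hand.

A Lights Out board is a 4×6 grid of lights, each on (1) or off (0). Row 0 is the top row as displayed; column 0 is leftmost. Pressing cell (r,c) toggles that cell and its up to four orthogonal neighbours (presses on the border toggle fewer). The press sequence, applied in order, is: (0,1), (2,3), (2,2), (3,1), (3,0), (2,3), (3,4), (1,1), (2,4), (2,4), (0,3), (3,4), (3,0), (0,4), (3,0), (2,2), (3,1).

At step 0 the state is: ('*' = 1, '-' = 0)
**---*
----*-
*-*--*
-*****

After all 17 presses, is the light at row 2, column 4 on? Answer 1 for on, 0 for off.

t=0: **---*
----*-
*-*--*
-*****
t=1: --*--*
-*--*-
*-*--*
-*****
t=2: --*--*
-*-**-
*--***
-**-**
t=3: --*--*
-****-
***-**
-*--**
t=4: --*--*
-****-
*-*-**
*-*-**
t=5: --*--*
-****-
--*-**
-**-**
t=6: --*--*
-**-*-
---*-*
-*****
t=7: --*--*
-**-*-
---***
-**---
t=8: -**--*
*---*-
-*-***
-**---
t=9: -**--*
*-----
-*----
-**-*-
t=10: -**--*
*---*-
-*-***
-**---
t=11: -*-***
*--**-
-*-***
-**---
t=12: -*-***
*--**-
-*-*-*
-*****
t=13: -*-***
*--**-
**-*-*
*-****
t=14: -*----
*--*--
**-*-*
*-****
t=15: -*----
*--*--
-*-*-*
-*****
t=16: -*----
*-**--
--*--*
-*-***
t=17: -*----
*-**--
-**--*
*-****

0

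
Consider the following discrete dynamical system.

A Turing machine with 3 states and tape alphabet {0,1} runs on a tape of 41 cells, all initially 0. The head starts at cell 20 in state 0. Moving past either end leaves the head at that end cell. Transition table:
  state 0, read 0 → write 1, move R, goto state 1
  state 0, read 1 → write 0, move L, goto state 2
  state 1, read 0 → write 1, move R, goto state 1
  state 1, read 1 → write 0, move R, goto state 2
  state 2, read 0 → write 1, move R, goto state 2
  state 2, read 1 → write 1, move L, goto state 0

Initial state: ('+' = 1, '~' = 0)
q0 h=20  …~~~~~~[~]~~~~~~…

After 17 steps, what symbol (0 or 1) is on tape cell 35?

step 0: q0 h=20  …~~~~~~[~]~~~~~~…
step 1: q1 h=21  …~~~~~+[~]~~~~~~…
step 2: q1 h=22  …~~~~++[~]~~~~~~…
step 3: q1 h=23  …~~~+++[~]~~~~~~…
step 4: q1 h=24  …~~++++[~]~~~~~~…
step 5: q1 h=25  …~+++++[~]~~~~~~…
step 6: q1 h=26  …++++++[~]~~~~~~…
step 7: q1 h=27  …++++++[~]~~~~~~…
step 8: q1 h=28  …++++++[~]~~~~~~…
step 9: q1 h=29  …++++++[~]~~~~~~…
step 10: q1 h=30  …++++++[~]~~~~~~…
step 11: q1 h=31  …++++++[~]~~~~~~…
step 12: q1 h=32  …++++++[~]~~~~~~…
step 13: q1 h=33  …++++++[~]~~~~~~…
step 14: q1 h=34  …++++++[~]~~~~~~|
step 15: q1 h=35  …++++++[~]~~~~~|
step 16: q1 h=36  …++++++[~]~~~~|
step 17: q1 h=37  …++++++[~]~~~|

1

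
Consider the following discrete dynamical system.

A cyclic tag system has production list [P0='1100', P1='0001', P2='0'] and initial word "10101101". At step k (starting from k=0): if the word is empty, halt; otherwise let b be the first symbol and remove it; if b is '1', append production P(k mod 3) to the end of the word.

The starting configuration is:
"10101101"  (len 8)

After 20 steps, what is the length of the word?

11

gen 0: "10101101"  (len 8)
gen 1: "01011011100"  (len 11)
gen 2: "1011011100"  (len 10)
gen 3: "0110111000"  (len 10)
gen 4: "110111000"  (len 9)
gen 5: "101110000001"  (len 12)
gen 6: "011100000010"  (len 12)
gen 7: "11100000010"  (len 11)
gen 8: "11000000100001"  (len 14)
gen 9: "10000001000010"  (len 14)
gen 10: "00000010000101100"  (len 17)
gen 11: "0000010000101100"  (len 16)
gen 12: "000010000101100"  (len 15)
gen 13: "00010000101100"  (len 14)
gen 14: "0010000101100"  (len 13)
gen 15: "010000101100"  (len 12)
gen 16: "10000101100"  (len 11)
gen 17: "00001011000001"  (len 14)
gen 18: "0001011000001"  (len 13)
gen 19: "001011000001"  (len 12)
gen 20: "01011000001"  (len 11)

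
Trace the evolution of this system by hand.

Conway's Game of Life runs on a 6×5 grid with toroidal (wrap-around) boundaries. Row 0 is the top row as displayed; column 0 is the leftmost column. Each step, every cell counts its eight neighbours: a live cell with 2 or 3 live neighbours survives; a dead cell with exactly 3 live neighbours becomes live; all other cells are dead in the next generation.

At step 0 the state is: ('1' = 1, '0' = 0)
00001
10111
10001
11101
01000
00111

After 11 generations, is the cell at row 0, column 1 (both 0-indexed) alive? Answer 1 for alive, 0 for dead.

gen 0: 00001
10111
10001
11101
01000
00111
gen 1: 01000
01000
00000
00111
00000
10111
gen 2: 01011
00000
00110
00010
11000
11111
gen 3: 01000
00001
00110
01011
00000
00000
gen 4: 00000
00110
10100
00011
00000
00000
gen 5: 00000
01110
01100
00011
00000
00000
gen 6: 00100
01010
11001
00110
00000
00000
gen 7: 00100
01011
11001
11111
00000
00000
gen 8: 00110
01011
00000
00110
11111
00000
gen 9: 00111
00011
00001
10000
11001
10000
gen 10: 10100
10100
10011
01000
01001
00100
gen 11: 00110
10100
10111
01110
11100
10110

0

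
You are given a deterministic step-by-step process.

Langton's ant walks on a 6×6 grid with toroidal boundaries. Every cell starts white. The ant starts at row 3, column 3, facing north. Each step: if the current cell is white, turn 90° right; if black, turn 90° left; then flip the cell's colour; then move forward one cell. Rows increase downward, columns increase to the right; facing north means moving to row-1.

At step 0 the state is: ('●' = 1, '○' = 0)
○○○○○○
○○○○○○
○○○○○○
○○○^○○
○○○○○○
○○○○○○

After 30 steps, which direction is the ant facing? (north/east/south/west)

north

gen 0: ○○○○○○
○○○○○○
○○○○○○
○○○^○○
○○○○○○
○○○○○○
gen 1: ○○○○○○
○○○○○○
○○○○○○
○○○●>○
○○○○○○
○○○○○○
gen 2: ○○○○○○
○○○○○○
○○○○○○
○○○●●○
○○○○v○
○○○○○○
gen 3: ○○○○○○
○○○○○○
○○○○○○
○○○●●○
○○○<●○
○○○○○○
gen 4: ○○○○○○
○○○○○○
○○○○○○
○○○^●○
○○○●●○
○○○○○○
gen 5: ○○○○○○
○○○○○○
○○○○○○
○○<○●○
○○○●●○
○○○○○○
gen 6: ○○○○○○
○○○○○○
○○^○○○
○○●○●○
○○○●●○
○○○○○○
gen 7: ○○○○○○
○○○○○○
○○●>○○
○○●○●○
○○○●●○
○○○○○○
gen 8: ○○○○○○
○○○○○○
○○●●○○
○○●v●○
○○○●●○
○○○○○○
gen 9: ○○○○○○
○○○○○○
○○●●○○
○○<●●○
○○○●●○
○○○○○○
gen 10: ○○○○○○
○○○○○○
○○●●○○
○○○●●○
○○v●●○
○○○○○○
gen 11: ○○○○○○
○○○○○○
○○●●○○
○○○●●○
○<●●●○
○○○○○○
gen 12: ○○○○○○
○○○○○○
○○●●○○
○^○●●○
○●●●●○
○○○○○○
gen 13: ○○○○○○
○○○○○○
○○●●○○
○●>●●○
○●●●●○
○○○○○○
gen 14: ○○○○○○
○○○○○○
○○●●○○
○●●●●○
○●v●●○
○○○○○○
gen 15: ○○○○○○
○○○○○○
○○●●○○
○●●●●○
○●○>●○
○○○○○○
gen 16: ○○○○○○
○○○○○○
○○●●○○
○●●^●○
○●○○●○
○○○○○○
gen 17: ○○○○○○
○○○○○○
○○●●○○
○●<○●○
○●○○●○
○○○○○○
gen 18: ○○○○○○
○○○○○○
○○●●○○
○●○○●○
○●v○●○
○○○○○○
gen 19: ○○○○○○
○○○○○○
○○●●○○
○●○○●○
○<●○●○
○○○○○○
gen 20: ○○○○○○
○○○○○○
○○●●○○
○●○○●○
○○●○●○
○v○○○○
gen 21: ○○○○○○
○○○○○○
○○●●○○
○●○○●○
○○●○●○
<●○○○○
gen 22: ○○○○○○
○○○○○○
○○●●○○
○●○○●○
^○●○●○
●●○○○○
gen 23: ○○○○○○
○○○○○○
○○●●○○
○●○○●○
●>●○●○
●●○○○○
gen 24: ○○○○○○
○○○○○○
○○●●○○
○●○○●○
●●●○●○
●v○○○○
gen 25: ○○○○○○
○○○○○○
○○●●○○
○●○○●○
●●●○●○
●○>○○○
gen 26: ○○v○○○
○○○○○○
○○●●○○
○●○○●○
●●●○●○
●○●○○○
gen 27: ○<●○○○
○○○○○○
○○●●○○
○●○○●○
●●●○●○
●○●○○○
gen 28: ○●●○○○
○○○○○○
○○●●○○
○●○○●○
●●●○●○
●^●○○○
gen 29: ○●●○○○
○○○○○○
○○●●○○
○●○○●○
●●●○●○
●●>○○○
gen 30: ○●●○○○
○○○○○○
○○●●○○
○●○○●○
●●^○●○
●●○○○○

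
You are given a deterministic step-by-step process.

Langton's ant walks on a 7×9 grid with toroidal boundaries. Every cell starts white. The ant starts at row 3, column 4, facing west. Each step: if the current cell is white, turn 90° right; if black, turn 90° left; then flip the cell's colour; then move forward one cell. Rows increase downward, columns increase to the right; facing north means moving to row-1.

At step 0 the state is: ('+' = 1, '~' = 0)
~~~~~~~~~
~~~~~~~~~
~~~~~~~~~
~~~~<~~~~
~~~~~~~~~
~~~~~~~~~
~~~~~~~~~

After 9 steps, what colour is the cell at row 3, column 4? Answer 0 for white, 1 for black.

[0] ~~~~~~~~~
~~~~~~~~~
~~~~~~~~~
~~~~<~~~~
~~~~~~~~~
~~~~~~~~~
~~~~~~~~~
[1] ~~~~~~~~~
~~~~~~~~~
~~~~^~~~~
~~~~+~~~~
~~~~~~~~~
~~~~~~~~~
~~~~~~~~~
[2] ~~~~~~~~~
~~~~~~~~~
~~~~+>~~~
~~~~+~~~~
~~~~~~~~~
~~~~~~~~~
~~~~~~~~~
[3] ~~~~~~~~~
~~~~~~~~~
~~~~++~~~
~~~~+v~~~
~~~~~~~~~
~~~~~~~~~
~~~~~~~~~
[4] ~~~~~~~~~
~~~~~~~~~
~~~~++~~~
~~~~<+~~~
~~~~~~~~~
~~~~~~~~~
~~~~~~~~~
[5] ~~~~~~~~~
~~~~~~~~~
~~~~++~~~
~~~~~+~~~
~~~~v~~~~
~~~~~~~~~
~~~~~~~~~
[6] ~~~~~~~~~
~~~~~~~~~
~~~~++~~~
~~~~~+~~~
~~~<+~~~~
~~~~~~~~~
~~~~~~~~~
[7] ~~~~~~~~~
~~~~~~~~~
~~~~++~~~
~~~^~+~~~
~~~++~~~~
~~~~~~~~~
~~~~~~~~~
[8] ~~~~~~~~~
~~~~~~~~~
~~~~++~~~
~~~+>+~~~
~~~++~~~~
~~~~~~~~~
~~~~~~~~~
[9] ~~~~~~~~~
~~~~~~~~~
~~~~++~~~
~~~+++~~~
~~~+v~~~~
~~~~~~~~~
~~~~~~~~~

1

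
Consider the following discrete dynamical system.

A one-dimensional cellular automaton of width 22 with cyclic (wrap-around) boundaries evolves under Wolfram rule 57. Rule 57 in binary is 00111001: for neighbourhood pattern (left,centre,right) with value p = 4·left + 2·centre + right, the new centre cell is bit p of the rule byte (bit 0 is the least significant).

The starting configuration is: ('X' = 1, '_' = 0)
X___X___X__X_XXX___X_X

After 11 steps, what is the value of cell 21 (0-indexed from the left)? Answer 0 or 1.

0

[0] X___X___X__X_XXX___X_X
[1] _XX__XX__X__XX__XX__XX
[2] XX_X_X_X__X_X_X_X_X_X_
[3] X_X_X_X_X__X_X_X_X_X_X
[4] _X_X_X_X_X__X_X_X_X_XX
[5] X_X_X_X_X_X__X_X_X_XX_
[6] _X_X_X_X_X_X__X_X_XX_X
[7] X_X_X_X_X_X_X__X_XX_X_
[8] _X_X_X_X_X_X_X__XX_X_X
[9] X_X_X_X_X_X_X_X_X_X_X_
[10] _X_X_X_X_X_X_X_X_X_X_X
[11] X_X_X_X_X_X_X_X_X_X_X_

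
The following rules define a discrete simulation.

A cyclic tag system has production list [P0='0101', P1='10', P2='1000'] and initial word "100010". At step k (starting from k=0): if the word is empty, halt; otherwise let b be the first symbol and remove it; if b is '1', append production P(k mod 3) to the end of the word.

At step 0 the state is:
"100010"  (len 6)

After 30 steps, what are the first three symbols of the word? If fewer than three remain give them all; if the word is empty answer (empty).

000

step 0: "100010"  (len 6)
step 1: "000100101"  (len 9)
step 2: "00100101"  (len 8)
step 3: "0100101"  (len 7)
step 4: "100101"  (len 6)
step 5: "0010110"  (len 7)
step 6: "010110"  (len 6)
step 7: "10110"  (len 5)
step 8: "011010"  (len 6)
step 9: "11010"  (len 5)
step 10: "10100101"  (len 8)
step 11: "010010110"  (len 9)
step 12: "10010110"  (len 8)
step 13: "00101100101"  (len 11)
step 14: "0101100101"  (len 10)
step 15: "101100101"  (len 9)
step 16: "011001010101"  (len 12)
step 17: "11001010101"  (len 11)
step 18: "10010101011000"  (len 14)
step 19: "00101010110000101"  (len 17)
step 20: "0101010110000101"  (len 16)
step 21: "101010110000101"  (len 15)
step 22: "010101100001010101"  (len 18)
step 23: "10101100001010101"  (len 17)
step 24: "01011000010101011000"  (len 20)
step 25: "1011000010101011000"  (len 19)
step 26: "01100001010101100010"  (len 20)
step 27: "1100001010101100010"  (len 19)
step 28: "1000010101011000100101"  (len 22)
step 29: "00001010101100010010110"  (len 23)
step 30: "0001010101100010010110"  (len 22)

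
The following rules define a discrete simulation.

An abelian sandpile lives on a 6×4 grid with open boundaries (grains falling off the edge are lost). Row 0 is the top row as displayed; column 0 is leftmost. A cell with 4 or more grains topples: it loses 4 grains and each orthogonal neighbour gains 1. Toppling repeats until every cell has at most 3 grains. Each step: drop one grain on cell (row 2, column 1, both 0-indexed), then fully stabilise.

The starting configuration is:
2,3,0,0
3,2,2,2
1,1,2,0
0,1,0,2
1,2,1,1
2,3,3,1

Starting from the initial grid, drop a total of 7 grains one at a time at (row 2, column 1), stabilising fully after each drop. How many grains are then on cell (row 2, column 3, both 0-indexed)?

1

step 0: 2,3,0,0
3,2,2,2
1,1,2,0
0,1,0,2
1,2,1,1
2,3,3,1
step 1: 2,3,0,0
3,2,2,2
1,2,2,0
0,1,0,2
1,2,1,1
2,3,3,1
step 2: 2,3,0,0
3,2,2,2
1,3,2,0
0,1,0,2
1,2,1,1
2,3,3,1
step 3: 2,3,0,0
3,3,2,2
2,0,3,0
0,2,0,2
1,2,1,1
2,3,3,1
step 4: 2,3,0,0
3,3,2,2
2,1,3,0
0,2,0,2
1,2,1,1
2,3,3,1
step 5: 2,3,0,0
3,3,2,2
2,2,3,0
0,2,0,2
1,2,1,1
2,3,3,1
step 6: 2,3,0,0
3,3,2,2
2,3,3,0
0,2,0,2
1,2,1,1
2,3,3,1
step 7: 0,1,2,0
2,3,0,3
0,3,1,1
1,3,1,2
1,2,1,1
2,3,3,1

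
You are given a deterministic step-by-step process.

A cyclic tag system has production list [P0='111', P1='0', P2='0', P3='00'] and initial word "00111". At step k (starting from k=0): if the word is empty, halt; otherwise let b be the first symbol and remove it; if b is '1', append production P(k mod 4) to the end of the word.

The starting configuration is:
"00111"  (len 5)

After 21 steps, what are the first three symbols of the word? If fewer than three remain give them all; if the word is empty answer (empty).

000

0) "00111"  (len 5)
1) "0111"  (len 4)
2) "111"  (len 3)
3) "110"  (len 3)
4) "1000"  (len 4)
5) "000111"  (len 6)
6) "00111"  (len 5)
7) "0111"  (len 4)
8) "111"  (len 3)
9) "11111"  (len 5)
10) "11110"  (len 5)
11) "11100"  (len 5)
12) "110000"  (len 6)
13) "10000111"  (len 8)
14) "00001110"  (len 8)
15) "0001110"  (len 7)
16) "001110"  (len 6)
17) "01110"  (len 5)
18) "1110"  (len 4)
19) "1100"  (len 4)
20) "10000"  (len 5)
21) "0000111"  (len 7)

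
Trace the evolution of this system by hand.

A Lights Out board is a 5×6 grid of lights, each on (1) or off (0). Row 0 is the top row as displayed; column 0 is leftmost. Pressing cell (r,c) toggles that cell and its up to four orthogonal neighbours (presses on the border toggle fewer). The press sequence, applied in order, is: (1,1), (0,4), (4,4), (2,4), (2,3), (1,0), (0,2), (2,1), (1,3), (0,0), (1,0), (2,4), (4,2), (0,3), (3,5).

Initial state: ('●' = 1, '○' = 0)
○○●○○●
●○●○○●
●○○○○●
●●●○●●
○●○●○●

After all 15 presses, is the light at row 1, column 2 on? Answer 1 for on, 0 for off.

[0] ○○●○○●
●○●○○●
●○○○○●
●●●○●●
○●○●○●
[1] ○●●○○●
○●○○○●
●●○○○●
●●●○●●
○●○●○●
[2] ○●●●●○
○●○○●●
●●○○○●
●●●○●●
○●○●○●
[3] ○●●●●○
○●○○●●
●●○○○●
●●●○○●
○●○○●○
[4] ○●●●●○
○●○○○●
●●○●●○
●●●○●●
○●○○●○
[5] ○●●●●○
○●○●○●
●●●○○○
●●●●●●
○●○○●○
[6] ●●●●●○
●○○●○●
○●●○○○
●●●●●●
○●○○●○
[7] ●○○○●○
●○●●○●
○●●○○○
●●●●●●
○●○○●○
[8] ●○○○●○
●●●●○●
●○○○○○
●○●●●●
○●○○●○
[9] ●○○●●○
●●○○●●
●○○●○○
●○●●●●
○●○○●○
[10] ○●○●●○
○●○○●●
●○○●○○
●○●●●●
○●○○●○
[11] ●●○●●○
●○○○●●
○○○●○○
●○●●●●
○●○○●○
[12] ●●○●●○
●○○○○●
○○○○●●
●○●●○●
○●○○●○
[13] ●●○●●○
●○○○○●
○○○○●●
●○○●○●
○○●●●○
[14] ●●●○○○
●○○●○●
○○○○●●
●○○●○●
○○●●●○
[15] ●●●○○○
●○○●○●
○○○○●○
●○○●●○
○○●●●●

0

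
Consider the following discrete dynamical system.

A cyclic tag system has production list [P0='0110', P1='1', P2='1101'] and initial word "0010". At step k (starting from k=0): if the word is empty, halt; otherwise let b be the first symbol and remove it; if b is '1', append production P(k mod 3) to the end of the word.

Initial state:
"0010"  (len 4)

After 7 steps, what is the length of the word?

6

gen 0: "0010"  (len 4)
gen 1: "010"  (len 3)
gen 2: "10"  (len 2)
gen 3: "01101"  (len 5)
gen 4: "1101"  (len 4)
gen 5: "1011"  (len 4)
gen 6: "0111101"  (len 7)
gen 7: "111101"  (len 6)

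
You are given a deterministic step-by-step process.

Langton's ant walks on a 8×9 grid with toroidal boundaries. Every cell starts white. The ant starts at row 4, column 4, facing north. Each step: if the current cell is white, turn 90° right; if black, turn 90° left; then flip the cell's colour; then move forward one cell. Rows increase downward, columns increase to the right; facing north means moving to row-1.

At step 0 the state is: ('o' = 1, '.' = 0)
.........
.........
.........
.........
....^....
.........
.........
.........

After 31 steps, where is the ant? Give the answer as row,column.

5,2

step 0: .........
.........
.........
.........
....^....
.........
.........
.........
step 1: .........
.........
.........
.........
....o>...
.........
.........
.........
step 2: .........
.........
.........
.........
....oo...
.....v...
.........
.........
step 3: .........
.........
.........
.........
....oo...
....<o...
.........
.........
step 4: .........
.........
.........
.........
....^o...
....oo...
.........
.........
step 5: .........
.........
.........
.........
...<.o...
....oo...
.........
.........
step 6: .........
.........
.........
...^.....
...o.o...
....oo...
.........
.........
step 7: .........
.........
.........
...o>....
...o.o...
....oo...
.........
.........
step 8: .........
.........
.........
...oo....
...ovo...
....oo...
.........
.........
step 9: .........
.........
.........
...oo....
...<oo...
....oo...
.........
.........
step 10: .........
.........
.........
...oo....
....oo...
...voo...
.........
.........
step 11: .........
.........
.........
...oo....
....oo...
..<ooo...
.........
.........
step 12: .........
.........
.........
...oo....
..^.oo...
..oooo...
.........
.........
step 13: .........
.........
.........
...oo....
..o>oo...
..oooo...
.........
.........
step 14: .........
.........
.........
...oo....
..oooo...
..ovoo...
.........
.........
step 15: .........
.........
.........
...oo....
..oooo...
..o.>o...
.........
.........
step 16: .........
.........
.........
...oo....
..oo^o...
..o..o...
.........
.........
step 17: .........
.........
.........
...oo....
..o<.o...
..o..o...
.........
.........
step 18: .........
.........
.........
...oo....
..o..o...
..ov.o...
.........
.........
step 19: .........
.........
.........
...oo....
..o..o...
..<o.o...
.........
.........
step 20: .........
.........
.........
...oo....
..o..o...
...o.o...
..v......
.........
step 21: .........
.........
.........
...oo....
..o..o...
...o.o...
.<o......
.........
step 22: .........
.........
.........
...oo....
..o..o...
.^.o.o...
.oo......
.........
step 23: .........
.........
.........
...oo....
..o..o...
.o>o.o...
.oo......
.........
step 24: .........
.........
.........
...oo....
..o..o...
.ooo.o...
.ov......
.........
step 25: .........
.........
.........
...oo....
..o..o...
.ooo.o...
.o.>.....
.........
step 26: .........
.........
.........
...oo....
..o..o...
.ooo.o...
.o.o.....
...v.....
step 27: .........
.........
.........
...oo....
..o..o...
.ooo.o...
.o.o.....
..<o.....
step 28: .........
.........
.........
...oo....
..o..o...
.ooo.o...
.o^o.....
..oo.....
step 29: .........
.........
.........
...oo....
..o..o...
.ooo.o...
.oo>.....
..oo.....
step 30: .........
.........
.........
...oo....
..o..o...
.oo^.o...
.oo......
..oo.....
step 31: .........
.........
.........
...oo....
..o..o...
.o<..o...
.oo......
..oo.....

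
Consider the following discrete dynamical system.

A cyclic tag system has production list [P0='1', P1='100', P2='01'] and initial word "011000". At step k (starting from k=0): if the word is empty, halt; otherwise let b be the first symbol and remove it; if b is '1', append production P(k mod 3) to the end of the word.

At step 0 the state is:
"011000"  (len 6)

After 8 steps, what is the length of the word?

4

k=0  "011000"  (len 6)
k=1  "11000"  (len 5)
k=2  "1000100"  (len 7)
k=3  "00010001"  (len 8)
k=4  "0010001"  (len 7)
k=5  "010001"  (len 6)
k=6  "10001"  (len 5)
k=7  "00011"  (len 5)
k=8  "0011"  (len 4)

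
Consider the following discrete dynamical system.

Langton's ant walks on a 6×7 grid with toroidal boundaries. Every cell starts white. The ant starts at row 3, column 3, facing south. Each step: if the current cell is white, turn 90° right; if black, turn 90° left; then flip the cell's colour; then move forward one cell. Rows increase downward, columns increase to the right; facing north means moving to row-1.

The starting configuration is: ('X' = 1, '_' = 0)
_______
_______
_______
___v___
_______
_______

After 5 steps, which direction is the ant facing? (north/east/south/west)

gen 0: _______
_______
_______
___v___
_______
_______
gen 1: _______
_______
_______
__<X___
_______
_______
gen 2: _______
_______
__^____
__XX___
_______
_______
gen 3: _______
_______
__X>___
__XX___
_______
_______
gen 4: _______
_______
__XX___
__Xv___
_______
_______
gen 5: _______
_______
__XX___
__X_>__
_______
_______

east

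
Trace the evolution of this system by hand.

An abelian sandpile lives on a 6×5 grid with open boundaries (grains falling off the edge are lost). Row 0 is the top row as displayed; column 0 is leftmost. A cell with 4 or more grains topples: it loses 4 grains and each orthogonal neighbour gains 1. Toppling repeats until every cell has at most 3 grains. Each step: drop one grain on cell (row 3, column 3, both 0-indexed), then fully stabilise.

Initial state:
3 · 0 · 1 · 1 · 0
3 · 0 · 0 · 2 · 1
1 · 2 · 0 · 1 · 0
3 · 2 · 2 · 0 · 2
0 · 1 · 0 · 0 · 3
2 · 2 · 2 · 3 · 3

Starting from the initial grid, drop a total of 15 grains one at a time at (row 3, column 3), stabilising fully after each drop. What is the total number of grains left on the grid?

50

step 0: 3 · 0 · 1 · 1 · 0
3 · 0 · 0 · 2 · 1
1 · 2 · 0 · 1 · 0
3 · 2 · 2 · 0 · 2
0 · 1 · 0 · 0 · 3
2 · 2 · 2 · 3 · 3
step 1: 3 · 0 · 1 · 1 · 0
3 · 0 · 0 · 2 · 1
1 · 2 · 0 · 1 · 0
3 · 2 · 2 · 1 · 2
0 · 1 · 0 · 0 · 3
2 · 2 · 2 · 3 · 3
step 2: 3 · 0 · 1 · 1 · 0
3 · 0 · 0 · 2 · 1
1 · 2 · 0 · 1 · 0
3 · 2 · 2 · 2 · 2
0 · 1 · 0 · 0 · 3
2 · 2 · 2 · 3 · 3
step 3: 3 · 0 · 1 · 1 · 0
3 · 0 · 0 · 2 · 1
1 · 2 · 0 · 1 · 0
3 · 2 · 2 · 3 · 2
0 · 1 · 0 · 0 · 3
2 · 2 · 2 · 3 · 3
step 4: 3 · 0 · 1 · 1 · 0
3 · 0 · 0 · 2 · 1
1 · 2 · 0 · 2 · 0
3 · 2 · 3 · 0 · 3
0 · 1 · 0 · 1 · 3
2 · 2 · 2 · 3 · 3
step 5: 3 · 0 · 1 · 1 · 0
3 · 0 · 0 · 2 · 1
1 · 2 · 0 · 2 · 0
3 · 2 · 3 · 1 · 3
0 · 1 · 0 · 1 · 3
2 · 2 · 2 · 3 · 3
step 6: 3 · 0 · 1 · 1 · 0
3 · 0 · 0 · 2 · 1
1 · 2 · 0 · 2 · 0
3 · 2 · 3 · 2 · 3
0 · 1 · 0 · 1 · 3
2 · 2 · 2 · 3 · 3
step 7: 3 · 0 · 1 · 1 · 0
3 · 0 · 0 · 2 · 1
1 · 2 · 0 · 2 · 0
3 · 2 · 3 · 3 · 3
0 · 1 · 0 · 1 · 3
2 · 2 · 2 · 3 · 3
step 8: 3 · 0 · 1 · 1 · 0
3 · 0 · 0 · 2 · 1
1 · 2 · 1 · 3 · 1
3 · 3 · 0 · 3 · 1
0 · 1 · 2 · 0 · 2
2 · 2 · 3 · 1 · 1
step 9: 3 · 0 · 1 · 1 · 0
3 · 0 · 0 · 3 · 1
1 · 2 · 2 · 0 · 2
3 · 3 · 1 · 1 · 2
0 · 1 · 2 · 1 · 2
2 · 2 · 3 · 1 · 1
step 10: 3 · 0 · 1 · 1 · 0
3 · 0 · 0 · 3 · 1
1 · 2 · 2 · 0 · 2
3 · 3 · 1 · 2 · 2
0 · 1 · 2 · 1 · 2
2 · 2 · 3 · 1 · 1
step 11: 3 · 0 · 1 · 1 · 0
3 · 0 · 0 · 3 · 1
1 · 2 · 2 · 0 · 2
3 · 3 · 1 · 3 · 2
0 · 1 · 2 · 1 · 2
2 · 2 · 3 · 1 · 1
step 12: 3 · 0 · 1 · 1 · 0
3 · 0 · 0 · 3 · 1
1 · 2 · 2 · 1 · 2
3 · 3 · 2 · 0 · 3
0 · 1 · 2 · 2 · 2
2 · 2 · 3 · 1 · 1
step 13: 3 · 0 · 1 · 1 · 0
3 · 0 · 0 · 3 · 1
1 · 2 · 2 · 1 · 2
3 · 3 · 2 · 1 · 3
0 · 1 · 2 · 2 · 2
2 · 2 · 3 · 1 · 1
step 14: 3 · 0 · 1 · 1 · 0
3 · 0 · 0 · 3 · 1
1 · 2 · 2 · 1 · 2
3 · 3 · 2 · 2 · 3
0 · 1 · 2 · 2 · 2
2 · 2 · 3 · 1 · 1
step 15: 3 · 0 · 1 · 1 · 0
3 · 0 · 0 · 3 · 1
1 · 2 · 2 · 1 · 2
3 · 3 · 2 · 3 · 3
0 · 1 · 2 · 2 · 2
2 · 2 · 3 · 1 · 1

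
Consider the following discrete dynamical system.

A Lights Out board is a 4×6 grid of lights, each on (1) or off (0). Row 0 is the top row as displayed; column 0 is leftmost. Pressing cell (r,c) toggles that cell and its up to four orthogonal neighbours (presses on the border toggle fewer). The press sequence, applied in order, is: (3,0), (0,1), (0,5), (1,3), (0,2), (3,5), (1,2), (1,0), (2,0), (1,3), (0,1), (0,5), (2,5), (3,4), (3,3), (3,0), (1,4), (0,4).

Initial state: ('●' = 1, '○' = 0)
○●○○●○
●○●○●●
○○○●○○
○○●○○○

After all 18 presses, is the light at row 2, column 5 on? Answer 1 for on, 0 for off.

[0] ○●○○●○
●○●○●●
○○○●○○
○○●○○○
[1] ○●○○●○
●○●○●●
●○○●○○
●●●○○○
[2] ●○●○●○
●●●○●●
●○○●○○
●●●○○○
[3] ●○●○○●
●●●○●○
●○○●○○
●●●○○○
[4] ●○●●○●
●●○●○○
●○○○○○
●●●○○○
[5] ●●○○○●
●●●●○○
●○○○○○
●●●○○○
[6] ●●○○○●
●●●●○○
●○○○○●
●●●○●●
[7] ●●●○○●
●○○○○○
●○●○○●
●●●○●●
[8] ○●●○○●
○●○○○○
○○●○○●
●●●○●●
[9] ○●●○○●
●●○○○○
●●●○○●
○●●○●●
[10] ○●●●○●
●●●●●○
●●●●○●
○●●○●●
[11] ●○○●○●
●○●●●○
●●●●○●
○●●○●●
[12] ●○○●●○
●○●●●●
●●●●○●
○●●○●●
[13] ●○○●●○
●○●●●○
●●●●●○
○●●○●○
[14] ●○○●●○
●○●●●○
●●●●○○
○●●●○●
[15] ●○○●●○
●○●●●○
●●●○○○
○●○○●●
[16] ●○○●●○
●○●●●○
○●●○○○
●○○○●●
[17] ●○○●○○
●○●○○●
○●●○●○
●○○○●●
[18] ●○○○●●
●○●○●●
○●●○●○
●○○○●●

0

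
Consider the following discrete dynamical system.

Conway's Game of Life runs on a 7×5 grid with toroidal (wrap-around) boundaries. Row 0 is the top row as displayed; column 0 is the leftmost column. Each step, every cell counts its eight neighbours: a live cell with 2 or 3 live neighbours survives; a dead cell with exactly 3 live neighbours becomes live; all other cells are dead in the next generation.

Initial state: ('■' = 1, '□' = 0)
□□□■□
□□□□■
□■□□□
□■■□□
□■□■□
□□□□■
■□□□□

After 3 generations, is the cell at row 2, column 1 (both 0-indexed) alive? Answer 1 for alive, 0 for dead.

0

k=0  □□□■□
□□□□■
□■□□□
□■■□□
□■□■□
□□□□■
■□□□□
k=1  □□□□■
□□□□□
■■■□□
■■□□□
■■□■□
■□□□■
□□□□■
k=2  □□□□□
■■□□□
■□■□□
□□□□□
□□■□□
□■□■□
□□□■■
k=3  ■□□□■
■■□□□
■□□□□
□■□□□
□□■□□
□□□■■
□□■■■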